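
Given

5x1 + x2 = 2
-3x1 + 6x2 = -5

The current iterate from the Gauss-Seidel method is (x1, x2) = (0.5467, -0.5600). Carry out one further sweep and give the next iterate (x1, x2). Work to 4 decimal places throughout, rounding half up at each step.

(0.5120, -0.5773)

One sweep:
  x1 = (2 - (1)·-0.5600) / (5) = 0.5120
  x2 = (-5 - (-3)·0.5120) / (6) = -0.5773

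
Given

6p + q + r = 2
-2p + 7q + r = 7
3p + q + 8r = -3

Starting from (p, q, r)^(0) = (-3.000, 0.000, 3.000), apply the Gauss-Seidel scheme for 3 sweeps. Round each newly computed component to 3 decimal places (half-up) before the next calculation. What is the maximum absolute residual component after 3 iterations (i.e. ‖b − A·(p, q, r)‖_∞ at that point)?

0.042

Iteration 1:
  p = (2 - (1)·0.000 - (1)·3.000) / (6) = -0.167
  q = (7 - (-2)·-0.167 - (1)·3.000) / (7) = 0.524
  r = (-3 - (3)·-0.167 - (1)·0.524) / (8) = -0.378
Iteration 2:
  p = (2 - (1)·0.524 - (1)·-0.378) / (6) = 0.309
  q = (7 - (-2)·0.309 - (1)·-0.378) / (7) = 1.142
  r = (-3 - (3)·0.309 - (1)·1.142) / (8) = -0.634
Iteration 3:
  p = (2 - (1)·1.142 - (1)·-0.634) / (6) = 0.249
  q = (7 - (-2)·0.249 - (1)·-0.634) / (7) = 1.162
  r = (-3 - (3)·0.249 - (1)·1.162) / (8) = -0.614
Residual b − A·x = (-0.042, -0.022, 0.003); ∞-norm = 0.042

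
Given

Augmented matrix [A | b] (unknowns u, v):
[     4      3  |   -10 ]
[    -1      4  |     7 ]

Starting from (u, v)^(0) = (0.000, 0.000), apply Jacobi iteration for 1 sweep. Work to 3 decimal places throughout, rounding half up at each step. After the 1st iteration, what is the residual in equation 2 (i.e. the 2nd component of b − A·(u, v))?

Iteration 1:
  u = (-10 - (3)·0.000) / (4) = -2.500
  v = (7 - (-1)·0.000) / (4) = 1.750
Residual b − A·x = (-5.250, -2.500)

-2.500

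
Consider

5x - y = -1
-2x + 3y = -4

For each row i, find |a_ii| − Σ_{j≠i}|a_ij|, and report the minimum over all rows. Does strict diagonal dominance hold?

1

row 1: |5| − (1) = 4
row 2: |3| − (2) = 1
minimum over rows = 1 → strictly diagonally dominant (convergence guaranteed)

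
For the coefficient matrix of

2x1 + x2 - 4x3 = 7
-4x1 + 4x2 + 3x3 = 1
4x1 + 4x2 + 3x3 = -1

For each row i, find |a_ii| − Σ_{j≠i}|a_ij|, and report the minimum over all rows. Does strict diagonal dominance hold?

-5

row 1: |2| − (1+4) = -3
row 2: |4| − (4+3) = -3
row 3: |3| − (4+4) = -5
minimum over rows = -5 → not strictly diagonally dominant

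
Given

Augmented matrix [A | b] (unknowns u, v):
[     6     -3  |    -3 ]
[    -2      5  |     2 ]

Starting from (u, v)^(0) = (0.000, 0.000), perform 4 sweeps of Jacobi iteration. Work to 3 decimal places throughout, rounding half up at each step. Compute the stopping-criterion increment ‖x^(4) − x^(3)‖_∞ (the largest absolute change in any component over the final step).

Iteration 1:
  u = (-3 - (-3)·0.000) / (6) = -0.500
  v = (2 - (-2)·0.000) / (5) = 0.400
Iteration 2:
  u = (-3 - (-3)·0.400) / (6) = -0.300
  v = (2 - (-2)·-0.500) / (5) = 0.200
Iteration 3:
  u = (-3 - (-3)·0.200) / (6) = -0.400
  v = (2 - (-2)·-0.300) / (5) = 0.280
Iteration 4:
  u = (-3 - (-3)·0.280) / (6) = -0.360
  v = (2 - (-2)·-0.400) / (5) = 0.240
Change: (0.040, -0.040) → max |·| = 0.040

0.040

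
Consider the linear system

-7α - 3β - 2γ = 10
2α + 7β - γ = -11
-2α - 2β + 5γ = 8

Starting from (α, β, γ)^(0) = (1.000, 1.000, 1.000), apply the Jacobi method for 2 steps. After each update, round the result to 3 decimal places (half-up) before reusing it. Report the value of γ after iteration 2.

Iteration 1:
  α = (10 - (-3)·1.000 - (-2)·1.000) / (-7) = -2.143
  β = (-11 - (2)·1.000 - (-1)·1.000) / (7) = -1.714
  γ = (8 - (-2)·1.000 - (-2)·1.000) / (5) = 2.400
Iteration 2:
  α = (10 - (-3)·-1.714 - (-2)·2.400) / (-7) = -1.380
  β = (-11 - (2)·-2.143 - (-1)·2.400) / (7) = -0.616
  γ = (8 - (-2)·-2.143 - (-2)·-1.714) / (5) = 0.057

0.057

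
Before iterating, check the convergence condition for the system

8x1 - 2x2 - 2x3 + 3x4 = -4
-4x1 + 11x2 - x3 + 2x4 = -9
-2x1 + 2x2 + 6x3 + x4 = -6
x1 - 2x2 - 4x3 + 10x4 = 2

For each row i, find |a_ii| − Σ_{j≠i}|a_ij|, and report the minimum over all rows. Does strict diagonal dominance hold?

1

row 1: |8| − (2+2+3) = 1
row 2: |11| − (4+1+2) = 4
row 3: |6| − (2+2+1) = 1
row 4: |10| − (1+2+4) = 3
minimum over rows = 1 → strictly diagonally dominant (convergence guaranteed)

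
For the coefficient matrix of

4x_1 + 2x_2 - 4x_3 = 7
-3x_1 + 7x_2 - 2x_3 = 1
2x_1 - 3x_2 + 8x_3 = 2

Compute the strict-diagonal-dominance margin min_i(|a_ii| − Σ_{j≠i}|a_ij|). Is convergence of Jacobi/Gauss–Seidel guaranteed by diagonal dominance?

row 1: |4| − (2+4) = -2
row 2: |7| − (3+2) = 2
row 3: |8| − (2+3) = 3
minimum over rows = -2 → not strictly diagonally dominant

-2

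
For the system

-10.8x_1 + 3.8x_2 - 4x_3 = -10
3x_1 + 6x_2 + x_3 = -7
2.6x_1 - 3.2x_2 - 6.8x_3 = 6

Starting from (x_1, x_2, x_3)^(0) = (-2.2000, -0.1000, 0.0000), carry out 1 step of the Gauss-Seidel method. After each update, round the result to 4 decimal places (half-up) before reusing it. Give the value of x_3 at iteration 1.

0.2168

Iteration 1:
  x_1 = (-10 - (3.8)·-0.1000 - (-4)·0.0000) / (-10.8) = 0.8907
  x_2 = (-7 - (3)·0.8907 - (1)·0.0000) / (6) = -1.6120
  x_3 = (6 - (2.6)·0.8907 - (-3.2)·-1.6120) / (-6.8) = 0.2168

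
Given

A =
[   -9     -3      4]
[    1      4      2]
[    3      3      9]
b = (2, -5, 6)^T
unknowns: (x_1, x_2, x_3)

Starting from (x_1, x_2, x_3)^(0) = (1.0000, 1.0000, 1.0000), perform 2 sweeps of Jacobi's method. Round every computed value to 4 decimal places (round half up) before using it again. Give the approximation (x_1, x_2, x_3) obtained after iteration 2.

(0.4444, -1.2222, 1.3704)

Iteration 1:
  x_1 = (2 - (-3)·1.0000 - (4)·1.0000) / (-9) = -0.1111
  x_2 = (-5 - (1)·1.0000 - (2)·1.0000) / (4) = -2.0000
  x_3 = (6 - (3)·1.0000 - (3)·1.0000) / (9) = 0.0000
Iteration 2:
  x_1 = (2 - (-3)·-2.0000 - (4)·0.0000) / (-9) = 0.4444
  x_2 = (-5 - (1)·-0.1111 - (2)·0.0000) / (4) = -1.2222
  x_3 = (6 - (3)·-0.1111 - (3)·-2.0000) / (9) = 1.3704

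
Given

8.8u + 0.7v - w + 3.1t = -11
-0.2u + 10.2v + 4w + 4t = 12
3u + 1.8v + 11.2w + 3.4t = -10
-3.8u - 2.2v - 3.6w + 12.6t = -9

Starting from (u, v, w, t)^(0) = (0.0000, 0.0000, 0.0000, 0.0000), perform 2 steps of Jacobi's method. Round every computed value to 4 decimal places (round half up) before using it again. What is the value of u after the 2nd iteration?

Iteration 1:
  u = (-11 - (0.7)·0.0000 - (-1)·0.0000 - (3.1)·0.0000) / (8.8) = -1.2500
  v = (12 - (-0.2)·0.0000 - (4)·0.0000 - (4)·0.0000) / (10.2) = 1.1765
  w = (-10 - (3)·0.0000 - (1.8)·0.0000 - (3.4)·0.0000) / (11.2) = -0.8929
  t = (-9 - (-3.8)·0.0000 - (-2.2)·0.0000 - (-3.6)·0.0000) / (12.6) = -0.7143
Iteration 2:
  u = (-11 - (0.7)·1.1765 - (-1)·-0.8929 - (3.1)·-0.7143) / (8.8) = -1.1934
  v = (12 - (-0.2)·-1.2500 - (4)·-0.8929 - (4)·-0.7143) / (10.2) = 1.7822
  w = (-10 - (3)·-1.2500 - (1.8)·1.1765 - (3.4)·-0.7143) / (11.2) = -0.5303
  t = (-9 - (-3.8)·-1.2500 - (-2.2)·1.1765 - (-3.6)·-0.8929) / (12.6) = -1.1410

-1.1934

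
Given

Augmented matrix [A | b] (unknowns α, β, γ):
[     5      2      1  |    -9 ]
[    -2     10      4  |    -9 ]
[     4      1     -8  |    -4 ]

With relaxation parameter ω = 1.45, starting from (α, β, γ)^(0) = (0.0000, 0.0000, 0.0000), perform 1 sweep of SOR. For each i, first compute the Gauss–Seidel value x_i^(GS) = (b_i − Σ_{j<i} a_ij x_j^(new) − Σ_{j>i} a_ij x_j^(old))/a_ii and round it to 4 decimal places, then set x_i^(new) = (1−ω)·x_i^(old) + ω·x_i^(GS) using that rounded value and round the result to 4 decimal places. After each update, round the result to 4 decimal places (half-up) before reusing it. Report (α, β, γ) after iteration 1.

Iteration 1:
  α: GS value = (-9 - (2)·0.0000 - (1)·0.0000) / (5) = -1.8000;  α ← (1−ω)·0.0000 + ω·-1.8000 = -2.6100
  β: GS value = (-9 - (-2)·-2.6100 - (4)·0.0000) / (10) = -1.4220;  β ← (1−ω)·0.0000 + ω·-1.4220 = -2.0619
  γ: GS value = (-4 - (4)·-2.6100 - (1)·-2.0619) / (-8) = -1.0627;  γ ← (1−ω)·0.0000 + ω·-1.0627 = -1.5409

(-2.6100, -2.0619, -1.5409)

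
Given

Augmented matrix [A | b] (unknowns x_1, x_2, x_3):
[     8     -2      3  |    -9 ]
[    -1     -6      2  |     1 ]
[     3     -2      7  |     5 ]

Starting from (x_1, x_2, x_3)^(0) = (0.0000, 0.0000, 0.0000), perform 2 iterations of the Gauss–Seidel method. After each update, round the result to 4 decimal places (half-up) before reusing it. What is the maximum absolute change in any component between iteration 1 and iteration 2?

Iteration 1:
  x_1 = (-9 - (-2)·0.0000 - (3)·0.0000) / (8) = -1.1250
  x_2 = (1 - (-1)·-1.1250 - (2)·0.0000) / (-6) = 0.0208
  x_3 = (5 - (3)·-1.1250 - (-2)·0.0208) / (7) = 1.2024
Iteration 2:
  x_1 = (-9 - (-2)·0.0208 - (3)·1.2024) / (8) = -1.5707
  x_2 = (1 - (-1)·-1.5707 - (2)·1.2024) / (-6) = 0.4959
  x_3 = (5 - (3)·-1.5707 - (-2)·0.4959) / (7) = 1.5291
Change: (-0.4457, 0.4751, 0.3267) → max |·| = 0.4751

0.4751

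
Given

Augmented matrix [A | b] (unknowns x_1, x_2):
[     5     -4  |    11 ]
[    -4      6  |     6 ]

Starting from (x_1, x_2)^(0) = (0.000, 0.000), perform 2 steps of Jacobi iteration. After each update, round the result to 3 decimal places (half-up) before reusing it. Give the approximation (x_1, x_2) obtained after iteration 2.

(3.000, 2.467)

Iteration 1:
  x_1 = (11 - (-4)·0.000) / (5) = 2.200
  x_2 = (6 - (-4)·0.000) / (6) = 1.000
Iteration 2:
  x_1 = (11 - (-4)·1.000) / (5) = 3.000
  x_2 = (6 - (-4)·2.200) / (6) = 2.467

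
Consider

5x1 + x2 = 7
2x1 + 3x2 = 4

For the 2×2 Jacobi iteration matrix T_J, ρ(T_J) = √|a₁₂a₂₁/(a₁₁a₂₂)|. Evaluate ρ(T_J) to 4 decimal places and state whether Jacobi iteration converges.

0.3651

a₁₂a₂₁/(a₁₁a₂₂) = (1)·(2) / ((5)·(3)) = 0.133333
ρ = √|0.133333| = √0.133333 = 0.3651
ρ < 1, so Jacobi converges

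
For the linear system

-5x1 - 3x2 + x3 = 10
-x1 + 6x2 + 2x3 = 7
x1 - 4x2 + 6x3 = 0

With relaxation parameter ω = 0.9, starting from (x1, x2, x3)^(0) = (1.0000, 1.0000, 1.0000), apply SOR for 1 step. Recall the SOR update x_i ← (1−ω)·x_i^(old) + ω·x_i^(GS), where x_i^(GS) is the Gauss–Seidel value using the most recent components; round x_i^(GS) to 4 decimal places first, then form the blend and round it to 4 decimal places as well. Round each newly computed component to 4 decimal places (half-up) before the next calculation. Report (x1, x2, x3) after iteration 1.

(-2.0600, 0.5410, 0.7336)

Iteration 1:
  x1: GS value = (10 - (-3)·1.0000 - (1)·1.0000) / (-5) = -2.4000;  x1 ← (1−ω)·1.0000 + ω·-2.4000 = -2.0600
  x2: GS value = (7 - (-1)·-2.0600 - (2)·1.0000) / (6) = 0.4900;  x2 ← (1−ω)·1.0000 + ω·0.4900 = 0.5410
  x3: GS value = (0 - (1)·-2.0600 - (-4)·0.5410) / (6) = 0.7040;  x3 ← (1−ω)·1.0000 + ω·0.7040 = 0.7336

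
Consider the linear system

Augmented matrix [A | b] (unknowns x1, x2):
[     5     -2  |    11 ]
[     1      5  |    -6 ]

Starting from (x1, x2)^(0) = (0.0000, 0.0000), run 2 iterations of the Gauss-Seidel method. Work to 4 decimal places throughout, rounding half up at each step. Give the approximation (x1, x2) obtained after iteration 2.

Iteration 1:
  x1 = (11 - (-2)·0.0000) / (5) = 2.2000
  x2 = (-6 - (1)·2.2000) / (5) = -1.6400
Iteration 2:
  x1 = (11 - (-2)·-1.6400) / (5) = 1.5440
  x2 = (-6 - (1)·1.5440) / (5) = -1.5088

(1.5440, -1.5088)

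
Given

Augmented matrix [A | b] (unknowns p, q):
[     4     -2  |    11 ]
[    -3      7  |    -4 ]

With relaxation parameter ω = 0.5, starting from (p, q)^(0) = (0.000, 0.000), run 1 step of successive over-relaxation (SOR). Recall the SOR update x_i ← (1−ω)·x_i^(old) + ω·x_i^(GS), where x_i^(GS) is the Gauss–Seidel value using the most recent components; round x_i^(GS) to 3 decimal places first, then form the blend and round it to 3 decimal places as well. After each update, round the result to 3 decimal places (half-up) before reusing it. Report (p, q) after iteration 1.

Iteration 1:
  p: GS value = (11 - (-2)·0.000) / (4) = 2.750;  p ← (1−ω)·0.000 + ω·2.750 = 1.375
  q: GS value = (-4 - (-3)·1.375) / (7) = 0.018;  q ← (1−ω)·0.000 + ω·0.018 = 0.009

(1.375, 0.009)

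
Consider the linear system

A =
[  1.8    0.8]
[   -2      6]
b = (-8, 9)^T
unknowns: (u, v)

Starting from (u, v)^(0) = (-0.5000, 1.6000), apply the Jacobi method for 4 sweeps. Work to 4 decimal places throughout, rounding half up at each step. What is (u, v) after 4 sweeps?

Iteration 1:
  u = (-8 - (0.8)·1.6000) / (1.8) = -5.1556
  v = (9 - (-2)·-0.5000) / (6) = 1.3333
Iteration 2:
  u = (-8 - (0.8)·1.3333) / (1.8) = -5.0370
  v = (9 - (-2)·-5.1556) / (6) = -0.2185
Iteration 3:
  u = (-8 - (0.8)·-0.2185) / (1.8) = -4.3473
  v = (9 - (-2)·-5.0370) / (6) = -0.1790
Iteration 4:
  u = (-8 - (0.8)·-0.1790) / (1.8) = -4.3649
  v = (9 - (-2)·-4.3473) / (6) = 0.0509

(-4.3649, 0.0509)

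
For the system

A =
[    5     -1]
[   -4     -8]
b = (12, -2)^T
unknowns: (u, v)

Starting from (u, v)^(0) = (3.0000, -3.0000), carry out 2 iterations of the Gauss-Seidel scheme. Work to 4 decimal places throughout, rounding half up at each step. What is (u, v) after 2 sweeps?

(2.2700, -0.8850)

Iteration 1:
  u = (12 - (-1)·-3.0000) / (5) = 1.8000
  v = (-2 - (-4)·1.8000) / (-8) = -0.6500
Iteration 2:
  u = (12 - (-1)·-0.6500) / (5) = 2.2700
  v = (-2 - (-4)·2.2700) / (-8) = -0.8850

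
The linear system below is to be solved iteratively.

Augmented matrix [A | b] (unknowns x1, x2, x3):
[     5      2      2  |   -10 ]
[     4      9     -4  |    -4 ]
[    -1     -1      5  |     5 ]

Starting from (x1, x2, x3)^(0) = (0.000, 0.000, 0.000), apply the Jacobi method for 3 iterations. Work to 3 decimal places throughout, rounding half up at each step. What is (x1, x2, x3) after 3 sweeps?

(-2.560, 0.770, 0.733)

Iteration 1:
  x1 = (-10 - (2)·0.000 - (2)·0.000) / (5) = -2.000
  x2 = (-4 - (4)·0.000 - (-4)·0.000) / (9) = -0.444
  x3 = (5 - (-1)·0.000 - (-1)·0.000) / (5) = 1.000
Iteration 2:
  x1 = (-10 - (2)·-0.444 - (2)·1.000) / (5) = -2.222
  x2 = (-4 - (4)·-2.000 - (-4)·1.000) / (9) = 0.889
  x3 = (5 - (-1)·-2.000 - (-1)·-0.444) / (5) = 0.511
Iteration 3:
  x1 = (-10 - (2)·0.889 - (2)·0.511) / (5) = -2.560
  x2 = (-4 - (4)·-2.222 - (-4)·0.511) / (9) = 0.770
  x3 = (5 - (-1)·-2.222 - (-1)·0.889) / (5) = 0.733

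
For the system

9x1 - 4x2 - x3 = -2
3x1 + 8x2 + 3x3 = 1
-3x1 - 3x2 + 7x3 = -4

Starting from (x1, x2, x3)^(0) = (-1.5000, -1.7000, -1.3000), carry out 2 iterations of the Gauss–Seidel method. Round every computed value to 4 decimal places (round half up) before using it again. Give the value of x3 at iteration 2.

-0.3745

Iteration 1:
  x1 = (-2 - (-4)·-1.7000 - (-1)·-1.3000) / (9) = -1.1222
  x2 = (1 - (3)·-1.1222 - (3)·-1.3000) / (8) = 1.0333
  x3 = (-4 - (-3)·-1.1222 - (-3)·1.0333) / (7) = -0.6095
Iteration 2:
  x1 = (-2 - (-4)·1.0333 - (-1)·-0.6095) / (9) = 0.1693
  x2 = (1 - (3)·0.1693 - (3)·-0.6095) / (8) = 0.2901
  x3 = (-4 - (-3)·0.1693 - (-3)·0.2901) / (7) = -0.3745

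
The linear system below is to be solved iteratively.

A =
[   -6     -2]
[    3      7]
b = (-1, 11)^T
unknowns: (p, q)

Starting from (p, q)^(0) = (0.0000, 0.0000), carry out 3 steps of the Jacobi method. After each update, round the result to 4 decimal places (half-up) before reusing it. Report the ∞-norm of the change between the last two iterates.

0.2245

Iteration 1:
  p = (-1 - (-2)·0.0000) / (-6) = 0.1667
  q = (11 - (3)·0.0000) / (7) = 1.5714
Iteration 2:
  p = (-1 - (-2)·1.5714) / (-6) = -0.3571
  q = (11 - (3)·0.1667) / (7) = 1.5000
Iteration 3:
  p = (-1 - (-2)·1.5000) / (-6) = -0.3333
  q = (11 - (3)·-0.3571) / (7) = 1.7245
Change: (0.0238, 0.2245) → max |·| = 0.2245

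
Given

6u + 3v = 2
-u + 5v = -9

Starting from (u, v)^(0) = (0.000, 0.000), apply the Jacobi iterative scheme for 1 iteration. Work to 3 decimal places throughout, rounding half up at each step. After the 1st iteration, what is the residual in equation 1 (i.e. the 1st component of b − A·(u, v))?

Iteration 1:
  u = (2 - (3)·0.000) / (6) = 0.333
  v = (-9 - (-1)·0.000) / (5) = -1.800
Residual b − A·x = (5.402, 0.333)

5.402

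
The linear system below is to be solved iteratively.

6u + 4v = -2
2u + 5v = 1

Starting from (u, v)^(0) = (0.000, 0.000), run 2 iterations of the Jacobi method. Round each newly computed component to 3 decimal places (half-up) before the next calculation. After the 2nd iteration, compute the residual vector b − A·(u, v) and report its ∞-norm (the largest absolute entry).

0.530

Iteration 1:
  u = (-2 - (4)·0.000) / (6) = -0.333
  v = (1 - (2)·0.000) / (5) = 0.200
Iteration 2:
  u = (-2 - (4)·0.200) / (6) = -0.467
  v = (1 - (2)·-0.333) / (5) = 0.333
Residual b − A·x = (-0.530, 0.269); ∞-norm = 0.530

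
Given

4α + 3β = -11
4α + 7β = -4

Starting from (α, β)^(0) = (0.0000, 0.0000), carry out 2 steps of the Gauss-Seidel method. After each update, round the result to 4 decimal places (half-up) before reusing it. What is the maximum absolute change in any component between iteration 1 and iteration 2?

Iteration 1:
  α = (-11 - (3)·0.0000) / (4) = -2.7500
  β = (-4 - (4)·-2.7500) / (7) = 1.0000
Iteration 2:
  α = (-11 - (3)·1.0000) / (4) = -3.5000
  β = (-4 - (4)·-3.5000) / (7) = 1.4286
Change: (-0.7500, 0.4286) → max |·| = 0.7500

0.7500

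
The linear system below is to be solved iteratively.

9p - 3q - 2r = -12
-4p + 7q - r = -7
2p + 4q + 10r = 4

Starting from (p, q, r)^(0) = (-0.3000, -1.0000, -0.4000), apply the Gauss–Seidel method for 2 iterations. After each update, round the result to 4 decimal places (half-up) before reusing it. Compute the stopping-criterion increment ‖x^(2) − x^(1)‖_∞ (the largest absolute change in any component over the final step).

Iteration 1:
  p = (-12 - (-3)·-1.0000 - (-2)·-0.4000) / (9) = -1.7556
  q = (-7 - (-4)·-1.7556 - (-1)·-0.4000) / (7) = -2.0603
  r = (4 - (2)·-1.7556 - (4)·-2.0603) / (10) = 1.5752
Iteration 2:
  p = (-12 - (-3)·-2.0603 - (-2)·1.5752) / (9) = -1.6701
  q = (-7 - (-4)·-1.6701 - (-1)·1.5752) / (7) = -1.7293
  r = (4 - (2)·-1.6701 - (4)·-1.7293) / (10) = 1.4257
Change: (0.0855, 0.3310, -0.1495) → max |·| = 0.3310

0.3310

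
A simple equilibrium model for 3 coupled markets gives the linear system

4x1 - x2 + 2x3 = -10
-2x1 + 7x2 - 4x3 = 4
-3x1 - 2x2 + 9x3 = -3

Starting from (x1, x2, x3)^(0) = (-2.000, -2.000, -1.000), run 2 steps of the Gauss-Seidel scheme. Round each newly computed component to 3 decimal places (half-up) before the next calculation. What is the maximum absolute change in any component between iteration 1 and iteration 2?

0.484

Iteration 1:
  x1 = (-10 - (-1)·-2.000 - (2)·-1.000) / (4) = -2.500
  x2 = (4 - (-2)·-2.500 - (-4)·-1.000) / (7) = -0.714
  x3 = (-3 - (-3)·-2.500 - (-2)·-0.714) / (9) = -1.325
Iteration 2:
  x1 = (-10 - (-1)·-0.714 - (2)·-1.325) / (4) = -2.016
  x2 = (4 - (-2)·-2.016 - (-4)·-1.325) / (7) = -0.762
  x3 = (-3 - (-3)·-2.016 - (-2)·-0.762) / (9) = -1.175
Change: (0.484, -0.048, 0.150) → max |·| = 0.484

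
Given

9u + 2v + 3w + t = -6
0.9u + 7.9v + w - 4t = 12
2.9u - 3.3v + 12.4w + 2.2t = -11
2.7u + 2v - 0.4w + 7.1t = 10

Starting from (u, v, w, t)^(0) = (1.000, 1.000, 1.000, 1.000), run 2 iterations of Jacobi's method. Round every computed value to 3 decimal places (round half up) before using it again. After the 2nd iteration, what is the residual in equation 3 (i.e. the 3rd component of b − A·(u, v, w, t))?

-1.333

Iteration 1:
  u = (-6 - (2)·1.000 - (3)·1.000 - (1)·1.000) / (9) = -1.333
  v = (12 - (0.9)·1.000 - (1)·1.000 - (-4)·1.000) / (7.9) = 1.785
  w = (-11 - (2.9)·1.000 - (-3.3)·1.000 - (2.2)·1.000) / (12.4) = -1.032
  t = (10 - (2.7)·1.000 - (2)·1.000 - (-0.4)·1.000) / (7.1) = 0.803
Iteration 2:
  u = (-6 - (2)·1.785 - (3)·-1.032 - (1)·0.803) / (9) = -0.809
  v = (12 - (0.9)·-1.333 - (1)·-1.032 - (-4)·0.803) / (7.9) = 2.208
  w = (-11 - (2.9)·-1.333 - (-3.3)·1.785 - (2.2)·0.803) / (12.4) = -0.243
  t = (10 - (2.7)·-1.333 - (2)·1.785 - (-0.4)·-1.032) / (7.1) = 1.354
Residual b − A·x = (-3.760, 0.944, -1.333, -1.942)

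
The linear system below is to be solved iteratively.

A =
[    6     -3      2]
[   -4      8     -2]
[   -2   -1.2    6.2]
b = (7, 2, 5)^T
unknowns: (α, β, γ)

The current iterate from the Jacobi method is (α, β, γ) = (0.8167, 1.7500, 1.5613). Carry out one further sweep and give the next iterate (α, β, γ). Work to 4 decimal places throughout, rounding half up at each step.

One sweep:
  α = (7 - (-3)·1.7500 - (2)·1.5613) / (6) = 1.5212
  β = (2 - (-4)·0.8167 - (-2)·1.5613) / (8) = 1.0487
  γ = (5 - (-2)·0.8167 - (-1.2)·1.7500) / (6.2) = 1.4086

(1.5212, 1.0487, 1.4086)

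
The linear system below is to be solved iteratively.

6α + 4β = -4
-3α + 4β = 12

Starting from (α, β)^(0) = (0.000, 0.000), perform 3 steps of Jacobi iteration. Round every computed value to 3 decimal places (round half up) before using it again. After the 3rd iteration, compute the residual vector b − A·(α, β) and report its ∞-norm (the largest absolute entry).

5.998

Iteration 1:
  α = (-4 - (4)·0.000) / (6) = -0.667
  β = (12 - (-3)·0.000) / (4) = 3.000
Iteration 2:
  α = (-4 - (4)·3.000) / (6) = -2.667
  β = (12 - (-3)·-0.667) / (4) = 2.500
Iteration 3:
  α = (-4 - (4)·2.500) / (6) = -2.333
  β = (12 - (-3)·-2.667) / (4) = 1.000
Residual b − A·x = (5.998, 1.001); ∞-norm = 5.998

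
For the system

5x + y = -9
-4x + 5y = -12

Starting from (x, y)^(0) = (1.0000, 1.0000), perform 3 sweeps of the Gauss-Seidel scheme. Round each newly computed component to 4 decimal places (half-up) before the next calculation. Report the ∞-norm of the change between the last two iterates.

Iteration 1:
  x = (-9 - (1)·1.0000) / (5) = -2.0000
  y = (-12 - (-4)·-2.0000) / (5) = -4.0000
Iteration 2:
  x = (-9 - (1)·-4.0000) / (5) = -1.0000
  y = (-12 - (-4)·-1.0000) / (5) = -3.2000
Iteration 3:
  x = (-9 - (1)·-3.2000) / (5) = -1.1600
  y = (-12 - (-4)·-1.1600) / (5) = -3.3280
Change: (-0.1600, -0.1280) → max |·| = 0.1600

0.1600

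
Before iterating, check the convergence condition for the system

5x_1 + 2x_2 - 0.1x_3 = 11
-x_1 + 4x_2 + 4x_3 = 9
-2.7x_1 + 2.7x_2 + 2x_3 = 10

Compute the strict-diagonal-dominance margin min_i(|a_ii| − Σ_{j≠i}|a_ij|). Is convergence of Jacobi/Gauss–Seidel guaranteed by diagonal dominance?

-3.4

row 1: |5| − (2+0.1) = 2.9
row 2: |4| − (1+4) = -1
row 3: |2| − (2.7+2.7) = -3.4
minimum over rows = -3.4 → not strictly diagonally dominant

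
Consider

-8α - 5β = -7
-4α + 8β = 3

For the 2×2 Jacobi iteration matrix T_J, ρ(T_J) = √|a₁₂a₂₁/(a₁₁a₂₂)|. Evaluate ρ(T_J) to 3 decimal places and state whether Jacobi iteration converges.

0.559

a₁₂a₂₁/(a₁₁a₂₂) = (-5)·(-4) / ((-8)·(8)) = -0.312500
ρ = √|-0.312500| = √0.312500 = 0.559
ρ < 1, so Jacobi converges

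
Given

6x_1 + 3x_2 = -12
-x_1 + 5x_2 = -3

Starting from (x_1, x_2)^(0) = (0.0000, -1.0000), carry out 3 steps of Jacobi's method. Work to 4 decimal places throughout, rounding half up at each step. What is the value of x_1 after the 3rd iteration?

Iteration 1:
  x_1 = (-12 - (3)·-1.0000) / (6) = -1.5000
  x_2 = (-3 - (-1)·0.0000) / (5) = -0.6000
Iteration 2:
  x_1 = (-12 - (3)·-0.6000) / (6) = -1.7000
  x_2 = (-3 - (-1)·-1.5000) / (5) = -0.9000
Iteration 3:
  x_1 = (-12 - (3)·-0.9000) / (6) = -1.5500
  x_2 = (-3 - (-1)·-1.7000) / (5) = -0.9400

-1.5500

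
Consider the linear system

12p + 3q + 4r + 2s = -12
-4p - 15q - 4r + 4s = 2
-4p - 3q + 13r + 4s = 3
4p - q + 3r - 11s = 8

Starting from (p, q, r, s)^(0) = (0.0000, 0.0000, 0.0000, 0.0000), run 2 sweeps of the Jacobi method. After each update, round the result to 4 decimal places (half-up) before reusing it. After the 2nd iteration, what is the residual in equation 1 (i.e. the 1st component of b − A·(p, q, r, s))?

1.0026

Iteration 1:
  p = (-12 - (3)·0.0000 - (4)·0.0000 - (2)·0.0000) / (12) = -1.0000
  q = (2 - (-4)·0.0000 - (-4)·0.0000 - (4)·0.0000) / (-15) = -0.1333
  r = (3 - (-4)·0.0000 - (-3)·0.0000 - (4)·0.0000) / (13) = 0.2308
  s = (8 - (4)·0.0000 - (-1)·0.0000 - (3)·0.0000) / (-11) = -0.7273
Iteration 2:
  p = (-12 - (3)·-0.1333 - (4)·0.2308 - (2)·-0.7273) / (12) = -0.9224
  q = (2 - (-4)·-1.0000 - (-4)·0.2308 - (4)·-0.7273) / (-15) = -0.1222
  r = (3 - (-4)·-1.0000 - (-3)·-0.1333 - (4)·-0.7273) / (13) = 0.1161
  s = (8 - (4)·-1.0000 - (-1)·-0.1333 - (3)·0.2308) / (-11) = -1.0158
Residual b − A·x = (1.0026, 1.0050, 1.4977, 0.0453)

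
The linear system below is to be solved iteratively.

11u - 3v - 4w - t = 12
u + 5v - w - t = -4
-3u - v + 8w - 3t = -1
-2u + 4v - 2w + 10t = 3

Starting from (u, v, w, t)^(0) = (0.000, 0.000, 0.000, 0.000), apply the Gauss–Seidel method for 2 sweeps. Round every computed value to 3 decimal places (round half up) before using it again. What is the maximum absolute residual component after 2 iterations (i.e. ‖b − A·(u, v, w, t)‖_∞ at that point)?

Iteration 1:
  u = (12 - (-3)·0.000 - (-4)·0.000 - (-1)·0.000) / (11) = 1.091
  v = (-4 - (1)·1.091 - (-1)·0.000 - (-1)·0.000) / (5) = -1.018
  w = (-1 - (-3)·1.091 - (-1)·-1.018 - (-3)·0.000) / (8) = 0.157
  t = (3 - (-2)·1.091 - (4)·-1.018 - (-2)·0.157) / (10) = 0.957
Iteration 2:
  u = (12 - (-3)·-1.018 - (-4)·0.157 - (-1)·0.957) / (11) = 0.957
  v = (-4 - (1)·0.957 - (-1)·0.157 - (-1)·0.957) / (5) = -0.769
  w = (-1 - (-3)·0.957 - (-1)·-0.769 - (-3)·0.957) / (8) = 0.497
  t = (3 - (-2)·0.957 - (4)·-0.769 - (-2)·0.497) / (10) = 0.898
Residual b − A·x = (2.052, 0.283, -0.180, 0.004); ∞-norm = 2.052

2.052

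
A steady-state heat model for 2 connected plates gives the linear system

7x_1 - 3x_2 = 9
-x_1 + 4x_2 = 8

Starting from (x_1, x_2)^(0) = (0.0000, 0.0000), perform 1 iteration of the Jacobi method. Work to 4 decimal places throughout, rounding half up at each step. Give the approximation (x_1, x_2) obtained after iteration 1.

Iteration 1:
  x_1 = (9 - (-3)·0.0000) / (7) = 1.2857
  x_2 = (8 - (-1)·0.0000) / (4) = 2.0000

(1.2857, 2.0000)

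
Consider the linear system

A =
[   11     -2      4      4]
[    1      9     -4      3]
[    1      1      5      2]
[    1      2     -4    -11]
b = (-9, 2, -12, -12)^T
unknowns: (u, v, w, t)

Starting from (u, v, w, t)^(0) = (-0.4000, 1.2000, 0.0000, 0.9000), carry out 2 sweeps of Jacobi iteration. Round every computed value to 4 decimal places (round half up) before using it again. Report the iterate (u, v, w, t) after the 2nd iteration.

(-0.2252, -1.3968, -2.7170, 2.0624)

Iteration 1:
  u = (-9 - (-2)·1.2000 - (4)·0.0000 - (4)·0.9000) / (11) = -0.9273
  v = (2 - (1)·-0.4000 - (-4)·0.0000 - (3)·0.9000) / (9) = -0.0333
  w = (-12 - (1)·-0.4000 - (1)·1.2000 - (2)·0.9000) / (5) = -2.9200
  t = (-12 - (1)·-0.4000 - (2)·1.2000 - (-4)·0.0000) / (-11) = 1.2727
Iteration 2:
  u = (-9 - (-2)·-0.0333 - (4)·-2.9200 - (4)·1.2727) / (11) = -0.2252
  v = (2 - (1)·-0.9273 - (-4)·-2.9200 - (3)·1.2727) / (9) = -1.3968
  w = (-12 - (1)·-0.9273 - (1)·-0.0333 - (2)·1.2727) / (5) = -2.7170
  t = (-12 - (1)·-0.9273 - (2)·-0.0333 - (-4)·-2.9200) / (-11) = 2.0624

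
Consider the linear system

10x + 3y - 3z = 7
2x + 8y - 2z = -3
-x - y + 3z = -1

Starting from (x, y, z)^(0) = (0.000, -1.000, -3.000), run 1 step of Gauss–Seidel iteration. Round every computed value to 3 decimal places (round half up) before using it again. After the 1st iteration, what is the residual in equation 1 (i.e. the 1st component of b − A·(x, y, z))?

7.401

Iteration 1:
  x = (7 - (3)·-1.000 - (-3)·-3.000) / (10) = 0.100
  y = (-3 - (2)·0.100 - (-2)·-3.000) / (8) = -1.150
  z = (-1 - (-1)·0.100 - (-1)·-1.150) / (3) = -0.683
Residual b − A·x = (7.401, 4.634, -0.001)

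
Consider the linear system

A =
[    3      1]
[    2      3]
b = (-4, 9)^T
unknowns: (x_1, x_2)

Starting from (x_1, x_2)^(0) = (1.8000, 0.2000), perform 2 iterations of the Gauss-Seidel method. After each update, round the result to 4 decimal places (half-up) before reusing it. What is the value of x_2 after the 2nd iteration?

Iteration 1:
  x_1 = (-4 - (1)·0.2000) / (3) = -1.4000
  x_2 = (9 - (2)·-1.4000) / (3) = 3.9333
Iteration 2:
  x_1 = (-4 - (1)·3.9333) / (3) = -2.6444
  x_2 = (9 - (2)·-2.6444) / (3) = 4.7629

4.7629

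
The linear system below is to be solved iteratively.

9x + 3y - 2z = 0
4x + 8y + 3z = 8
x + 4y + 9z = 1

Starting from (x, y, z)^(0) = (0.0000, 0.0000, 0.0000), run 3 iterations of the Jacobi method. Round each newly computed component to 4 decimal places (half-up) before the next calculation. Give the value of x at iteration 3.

-0.3935

Iteration 1:
  x = (0 - (3)·0.0000 - (-2)·0.0000) / (9) = 0.0000
  y = (8 - (4)·0.0000 - (3)·0.0000) / (8) = 1.0000
  z = (1 - (1)·0.0000 - (4)·0.0000) / (9) = 0.1111
Iteration 2:
  x = (0 - (3)·1.0000 - (-2)·0.1111) / (9) = -0.3086
  y = (8 - (4)·0.0000 - (3)·0.1111) / (8) = 0.9583
  z = (1 - (1)·0.0000 - (4)·1.0000) / (9) = -0.3333
Iteration 3:
  x = (0 - (3)·0.9583 - (-2)·-0.3333) / (9) = -0.3935
  y = (8 - (4)·-0.3086 - (3)·-0.3333) / (8) = 1.2793
  z = (1 - (1)·-0.3086 - (4)·0.9583) / (9) = -0.2805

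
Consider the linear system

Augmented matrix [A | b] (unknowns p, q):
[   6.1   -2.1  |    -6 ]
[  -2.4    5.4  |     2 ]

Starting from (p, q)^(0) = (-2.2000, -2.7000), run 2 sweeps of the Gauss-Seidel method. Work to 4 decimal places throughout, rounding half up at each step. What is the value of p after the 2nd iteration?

-1.1488

Iteration 1:
  p = (-6 - (-2.1)·-2.7000) / (6.1) = -1.9131
  q = (2 - (-2.4)·-1.9131) / (5.4) = -0.4799
Iteration 2:
  p = (-6 - (-2.1)·-0.4799) / (6.1) = -1.1488
  q = (2 - (-2.4)·-1.1488) / (5.4) = -0.1402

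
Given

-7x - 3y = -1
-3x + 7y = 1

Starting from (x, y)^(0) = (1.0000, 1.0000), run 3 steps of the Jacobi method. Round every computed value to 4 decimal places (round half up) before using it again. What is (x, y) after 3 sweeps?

(0.1341, 0.0991)

Iteration 1:
  x = (-1 - (-3)·1.0000) / (-7) = -0.2857
  y = (1 - (-3)·1.0000) / (7) = 0.5714
Iteration 2:
  x = (-1 - (-3)·0.5714) / (-7) = -0.1020
  y = (1 - (-3)·-0.2857) / (7) = 0.0204
Iteration 3:
  x = (-1 - (-3)·0.0204) / (-7) = 0.1341
  y = (1 - (-3)·-0.1020) / (7) = 0.0991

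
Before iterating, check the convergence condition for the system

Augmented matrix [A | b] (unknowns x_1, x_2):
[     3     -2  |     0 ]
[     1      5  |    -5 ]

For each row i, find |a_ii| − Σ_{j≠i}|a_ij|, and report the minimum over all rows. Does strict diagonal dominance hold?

row 1: |3| − (2) = 1
row 2: |5| − (1) = 4
minimum over rows = 1 → strictly diagonally dominant (convergence guaranteed)

1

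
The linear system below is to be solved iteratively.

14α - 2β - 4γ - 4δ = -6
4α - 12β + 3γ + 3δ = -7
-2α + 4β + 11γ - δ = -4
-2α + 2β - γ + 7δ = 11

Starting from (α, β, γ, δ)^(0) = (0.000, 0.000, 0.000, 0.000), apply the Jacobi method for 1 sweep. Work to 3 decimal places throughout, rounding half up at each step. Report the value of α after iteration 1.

-0.429

Iteration 1:
  α = (-6 - (-2)·0.000 - (-4)·0.000 - (-4)·0.000) / (14) = -0.429
  β = (-7 - (4)·0.000 - (3)·0.000 - (3)·0.000) / (-12) = 0.583
  γ = (-4 - (-2)·0.000 - (4)·0.000 - (-1)·0.000) / (11) = -0.364
  δ = (11 - (-2)·0.000 - (2)·0.000 - (-1)·0.000) / (7) = 1.571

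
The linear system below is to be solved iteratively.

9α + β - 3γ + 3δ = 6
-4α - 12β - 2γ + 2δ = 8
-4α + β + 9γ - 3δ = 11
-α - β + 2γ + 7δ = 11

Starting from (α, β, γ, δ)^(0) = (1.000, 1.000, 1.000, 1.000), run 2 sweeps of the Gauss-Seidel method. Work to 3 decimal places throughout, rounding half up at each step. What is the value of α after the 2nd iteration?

Iteration 1:
  α = (6 - (1)·1.000 - (-3)·1.000 - (3)·1.000) / (9) = 0.556
  β = (8 - (-4)·0.556 - (-2)·1.000 - (2)·1.000) / (-12) = -0.852
  γ = (11 - (-4)·0.556 - (1)·-0.852 - (-3)·1.000) / (9) = 1.897
  δ = (11 - (-1)·0.556 - (-1)·-0.852 - (2)·1.897) / (7) = 0.987
Iteration 2:
  α = (6 - (1)·-0.852 - (-3)·1.897 - (3)·0.987) / (9) = 1.065
  β = (8 - (-4)·1.065 - (-2)·1.897 - (2)·0.987) / (-12) = -1.173
  γ = (11 - (-4)·1.065 - (1)·-1.173 - (-3)·0.987) / (9) = 2.155
  δ = (11 - (-1)·1.065 - (-1)·-1.173 - (2)·2.155) / (7) = 0.940

1.065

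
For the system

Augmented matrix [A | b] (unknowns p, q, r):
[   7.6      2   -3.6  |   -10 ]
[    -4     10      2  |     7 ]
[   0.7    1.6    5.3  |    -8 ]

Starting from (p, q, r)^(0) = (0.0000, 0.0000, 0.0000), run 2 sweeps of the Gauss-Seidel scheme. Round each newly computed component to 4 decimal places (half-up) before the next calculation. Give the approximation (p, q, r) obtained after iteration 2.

Iteration 1:
  p = (-10 - (2)·0.0000 - (-3.6)·0.0000) / (7.6) = -1.3158
  q = (7 - (-4)·-1.3158 - (2)·0.0000) / (10) = 0.1737
  r = (-8 - (0.7)·-1.3158 - (1.6)·0.1737) / (5.3) = -1.3881
Iteration 2:
  p = (-10 - (2)·0.1737 - (-3.6)·-1.3881) / (7.6) = -2.0190
  q = (7 - (-4)·-2.0190 - (2)·-1.3881) / (10) = 0.1700
  r = (-8 - (0.7)·-2.0190 - (1.6)·0.1700) / (5.3) = -1.2941

(-2.0190, 0.1700, -1.2941)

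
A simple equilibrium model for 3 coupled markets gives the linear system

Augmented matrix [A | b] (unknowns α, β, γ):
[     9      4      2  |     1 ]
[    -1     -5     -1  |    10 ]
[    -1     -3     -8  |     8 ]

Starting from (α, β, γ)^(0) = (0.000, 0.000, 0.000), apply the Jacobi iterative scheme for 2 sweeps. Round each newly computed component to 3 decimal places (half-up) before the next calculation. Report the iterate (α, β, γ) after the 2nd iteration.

Iteration 1:
  α = (1 - (4)·0.000 - (2)·0.000) / (9) = 0.111
  β = (10 - (-1)·0.000 - (-1)·0.000) / (-5) = -2.000
  γ = (8 - (-1)·0.000 - (-3)·0.000) / (-8) = -1.000
Iteration 2:
  α = (1 - (4)·-2.000 - (2)·-1.000) / (9) = 1.222
  β = (10 - (-1)·0.111 - (-1)·-1.000) / (-5) = -1.822
  γ = (8 - (-1)·0.111 - (-3)·-2.000) / (-8) = -0.264

(1.222, -1.822, -0.264)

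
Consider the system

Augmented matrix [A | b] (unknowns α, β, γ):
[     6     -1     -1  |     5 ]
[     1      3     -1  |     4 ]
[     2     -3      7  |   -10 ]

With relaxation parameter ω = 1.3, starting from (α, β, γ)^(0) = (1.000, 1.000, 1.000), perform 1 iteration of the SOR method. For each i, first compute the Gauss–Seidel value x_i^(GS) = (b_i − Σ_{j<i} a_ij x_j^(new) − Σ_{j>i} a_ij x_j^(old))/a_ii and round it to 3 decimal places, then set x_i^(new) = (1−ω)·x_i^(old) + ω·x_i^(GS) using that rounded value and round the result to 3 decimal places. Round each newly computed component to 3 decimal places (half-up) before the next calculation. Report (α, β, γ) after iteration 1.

(1.217, 1.339, -1.863)

Iteration 1:
  α: GS value = (5 - (-1)·1.000 - (-1)·1.000) / (6) = 1.167;  α ← (1−ω)·1.000 + ω·1.167 = 1.217
  β: GS value = (4 - (1)·1.217 - (-1)·1.000) / (3) = 1.261;  β ← (1−ω)·1.000 + ω·1.261 = 1.339
  γ: GS value = (-10 - (2)·1.217 - (-3)·1.339) / (7) = -1.202;  γ ← (1−ω)·1.000 + ω·-1.202 = -1.863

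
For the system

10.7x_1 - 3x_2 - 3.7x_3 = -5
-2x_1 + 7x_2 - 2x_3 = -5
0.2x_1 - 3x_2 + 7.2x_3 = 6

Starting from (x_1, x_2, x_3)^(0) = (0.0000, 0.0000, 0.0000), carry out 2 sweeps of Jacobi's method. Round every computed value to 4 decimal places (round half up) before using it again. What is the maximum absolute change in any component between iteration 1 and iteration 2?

0.2846

Iteration 1:
  x_1 = (-5 - (-3)·0.0000 - (-3.7)·0.0000) / (10.7) = -0.4673
  x_2 = (-5 - (-2)·0.0000 - (-2)·0.0000) / (7) = -0.7143
  x_3 = (6 - (0.2)·0.0000 - (-3)·0.0000) / (7.2) = 0.8333
Iteration 2:
  x_1 = (-5 - (-3)·-0.7143 - (-3.7)·0.8333) / (10.7) = -0.3794
  x_2 = (-5 - (-2)·-0.4673 - (-2)·0.8333) / (7) = -0.6097
  x_3 = (6 - (0.2)·-0.4673 - (-3)·-0.7143) / (7.2) = 0.5487
Change: (0.0879, 0.1046, -0.2846) → max |·| = 0.2846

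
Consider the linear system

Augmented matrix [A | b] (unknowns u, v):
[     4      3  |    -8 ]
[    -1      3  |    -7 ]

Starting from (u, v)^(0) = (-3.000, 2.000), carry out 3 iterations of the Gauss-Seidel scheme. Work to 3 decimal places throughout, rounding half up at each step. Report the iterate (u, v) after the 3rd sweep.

Iteration 1:
  u = (-8 - (3)·2.000) / (4) = -3.500
  v = (-7 - (-1)·-3.500) / (3) = -3.500
Iteration 2:
  u = (-8 - (3)·-3.500) / (4) = 0.625
  v = (-7 - (-1)·0.625) / (3) = -2.125
Iteration 3:
  u = (-8 - (3)·-2.125) / (4) = -0.406
  v = (-7 - (-1)·-0.406) / (3) = -2.469

(-0.406, -2.469)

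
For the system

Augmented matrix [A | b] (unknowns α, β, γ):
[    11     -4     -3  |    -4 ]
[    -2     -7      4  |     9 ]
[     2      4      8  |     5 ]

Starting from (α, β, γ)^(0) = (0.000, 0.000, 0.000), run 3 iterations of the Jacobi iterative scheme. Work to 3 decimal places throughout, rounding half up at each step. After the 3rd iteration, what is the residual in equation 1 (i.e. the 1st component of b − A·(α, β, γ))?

1.552

Iteration 1:
  α = (-4 - (-4)·0.000 - (-3)·0.000) / (11) = -0.364
  β = (9 - (-2)·0.000 - (4)·0.000) / (-7) = -1.286
  γ = (5 - (2)·0.000 - (4)·0.000) / (8) = 0.625
Iteration 2:
  α = (-4 - (-4)·-1.286 - (-3)·0.625) / (11) = -0.661
  β = (9 - (-2)·-0.364 - (4)·0.625) / (-7) = -0.825
  γ = (5 - (2)·-0.364 - (4)·-1.286) / (8) = 1.359
Iteration 3:
  α = (-4 - (-4)·-0.825 - (-3)·1.359) / (11) = -0.293
  β = (9 - (-2)·-0.661 - (4)·1.359) / (-7) = -0.320
  γ = (5 - (2)·-0.661 - (4)·-0.825) / (8) = 1.203
Residual b − A·x = (1.552, 1.362, -2.758)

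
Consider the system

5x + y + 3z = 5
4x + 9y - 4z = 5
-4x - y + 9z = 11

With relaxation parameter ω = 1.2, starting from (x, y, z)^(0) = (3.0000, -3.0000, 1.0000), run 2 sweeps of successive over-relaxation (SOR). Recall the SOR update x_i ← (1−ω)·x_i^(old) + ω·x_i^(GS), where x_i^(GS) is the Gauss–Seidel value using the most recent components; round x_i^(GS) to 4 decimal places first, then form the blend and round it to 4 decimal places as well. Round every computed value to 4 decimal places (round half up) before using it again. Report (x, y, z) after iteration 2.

(-0.5597, 1.6206, 1.0274)

Iteration 1:
  x: GS value = (5 - (1)·-3.0000 - (3)·1.0000) / (5) = 1.0000;  x ← (1−ω)·3.0000 + ω·1.0000 = 0.6000
  y: GS value = (5 - (4)·0.6000 - (-4)·1.0000) / (9) = 0.7333;  y ← (1−ω)·-3.0000 + ω·0.7333 = 1.4800
  z: GS value = (11 - (-4)·0.6000 - (-1)·1.4800) / (9) = 1.6533;  z ← (1−ω)·1.0000 + ω·1.6533 = 1.7840
Iteration 2:
  x: GS value = (5 - (1)·1.4800 - (3)·1.7840) / (5) = -0.3664;  x ← (1−ω)·0.6000 + ω·-0.3664 = -0.5597
  y: GS value = (5 - (4)·-0.5597 - (-4)·1.7840) / (9) = 1.5972;  y ← (1−ω)·1.4800 + ω·1.5972 = 1.6206
  z: GS value = (11 - (-4)·-0.5597 - (-1)·1.6206) / (9) = 1.1535;  z ← (1−ω)·1.7840 + ω·1.1535 = 1.0274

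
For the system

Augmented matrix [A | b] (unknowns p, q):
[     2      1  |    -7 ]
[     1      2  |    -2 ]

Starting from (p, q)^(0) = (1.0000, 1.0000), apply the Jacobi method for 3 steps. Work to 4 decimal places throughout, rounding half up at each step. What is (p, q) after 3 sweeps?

(-4.0000, 0.3750)

Iteration 1:
  p = (-7 - (1)·1.0000) / (2) = -4.0000
  q = (-2 - (1)·1.0000) / (2) = -1.5000
Iteration 2:
  p = (-7 - (1)·-1.5000) / (2) = -2.7500
  q = (-2 - (1)·-4.0000) / (2) = 1.0000
Iteration 3:
  p = (-7 - (1)·1.0000) / (2) = -4.0000
  q = (-2 - (1)·-2.7500) / (2) = 0.3750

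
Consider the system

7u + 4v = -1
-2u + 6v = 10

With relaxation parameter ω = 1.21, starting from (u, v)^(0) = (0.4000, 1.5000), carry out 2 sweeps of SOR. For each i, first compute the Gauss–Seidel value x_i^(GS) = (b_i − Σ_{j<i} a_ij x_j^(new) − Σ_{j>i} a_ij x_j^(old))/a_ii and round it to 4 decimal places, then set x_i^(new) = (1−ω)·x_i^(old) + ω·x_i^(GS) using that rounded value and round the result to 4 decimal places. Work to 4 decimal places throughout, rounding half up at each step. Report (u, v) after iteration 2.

Iteration 1:
  u: GS value = (-1 - (4)·1.5000) / (7) = -1.0000;  u ← (1−ω)·0.4000 + ω·-1.0000 = -1.2940
  v: GS value = (10 - (-2)·-1.2940) / (6) = 1.2353;  v ← (1−ω)·1.5000 + ω·1.2353 = 1.1797
Iteration 2:
  u: GS value = (-1 - (4)·1.1797) / (7) = -0.8170;  u ← (1−ω)·-1.2940 + ω·-0.8170 = -0.7168
  v: GS value = (10 - (-2)·-0.7168) / (6) = 1.4277;  v ← (1−ω)·1.1797 + ω·1.4277 = 1.4798

(-0.7168, 1.4798)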